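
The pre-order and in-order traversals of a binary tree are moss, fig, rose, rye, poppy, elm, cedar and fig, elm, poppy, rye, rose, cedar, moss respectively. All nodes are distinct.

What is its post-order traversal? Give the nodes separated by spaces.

elm poppy rye cedar rose fig moss

The first element of pre-order is the root; it splits in-order into left and right subtrees.
Root moss: left subtree has 6 nodes {fig, elm, poppy, rye, rose, cedar}, right has 0 { }.
  Root fig: left subtree has 0 nodes { }, right has 5 {elm, poppy, rye, rose, cedar}.
    Root rose: left subtree has 3 nodes {elm, poppy, rye}, right has 1 {cedar}.
      Root rye: left subtree has 2 nodes {elm, poppy}, right has 0 { }.
        Root poppy: left subtree has 1 node {elm}, right has 0 { }.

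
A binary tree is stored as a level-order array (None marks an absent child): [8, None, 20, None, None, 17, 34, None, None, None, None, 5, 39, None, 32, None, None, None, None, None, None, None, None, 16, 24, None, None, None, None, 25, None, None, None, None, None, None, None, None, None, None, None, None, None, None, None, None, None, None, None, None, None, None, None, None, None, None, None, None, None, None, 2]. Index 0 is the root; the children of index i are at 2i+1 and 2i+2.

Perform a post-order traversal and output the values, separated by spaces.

16 24 5 39 17 2 25 32 34 20 8

Post-order visits the left subtree, then the right subtree, then the node.
At 8: no left child.
At 8: go right to 20.
  At 20: go left to 17.
    At 17: go left to 5.
      At 5: go left to 16.
        16 is a leaf — visit 16.
      At 5: go right to 24.
        24 is a leaf — visit 24.
      Visit 5.
    At 17: go right to 39.
      39 is a leaf — visit 39.
    Visit 17.
  At 20: go right to 34.
    At 34: no left child.
    At 34: go right to 32.
      At 32: go left to 25.
        At 25: no left child.
        At 25: go right to 2.
          2 is a leaf — visit 2.
        Visit 25.
      At 32: no right child.
      Visit 32.
    Visit 34.
  Visit 20.
Visit 8.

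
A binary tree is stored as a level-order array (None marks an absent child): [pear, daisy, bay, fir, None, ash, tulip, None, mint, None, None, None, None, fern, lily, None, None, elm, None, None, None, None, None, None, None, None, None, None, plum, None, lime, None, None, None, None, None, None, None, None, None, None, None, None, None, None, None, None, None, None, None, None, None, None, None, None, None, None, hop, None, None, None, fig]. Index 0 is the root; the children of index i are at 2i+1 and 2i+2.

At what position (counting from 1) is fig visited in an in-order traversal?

13

In-order visits the left subtree, then the node, then the right subtree.
At pear: go left to daisy.
  At daisy: go left to fir.
    At fir: no left child.
    Visit fir.
    At fir: go right to mint.
      At mint: go left to elm.
        elm is a leaf — visit elm.
      Visit mint.
      At mint: no right child.
  Visit daisy.
  At daisy: no right child.
Visit pear.
At pear: go right to bay.
  At bay: go left to ash.
    ash is a leaf — visit ash.
  Visit bay.
  At bay: go right to tulip.
    At tulip: go left to fern.
      At fern: no left child.
      Visit fern.
      At fern: go right to plum.
        At plum: go left to hop.
          hop is a leaf — visit hop.
        Visit plum.
        At plum: no right child.
    Visit tulip.
    At tulip: go right to lily.
      At lily: no left child.
      Visit lily.
      At lily: go right to lime.
        At lime: go left to fig.
          fig is a leaf — visit fig.
        Visit lime.
        At lime: no right child.
Full in-order sequence: fir, elm, mint, daisy, pear, ash, bay, fern, hop, plum, tulip, lily, fig, lime.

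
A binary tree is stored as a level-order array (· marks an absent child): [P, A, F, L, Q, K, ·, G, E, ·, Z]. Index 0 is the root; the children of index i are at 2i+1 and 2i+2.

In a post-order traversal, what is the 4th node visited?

Post-order visits the left subtree, then the right subtree, then the node.
At P: go left to A.
  At A: go left to L.
    At L: go left to G.
      G is a leaf — visit G.
    At L: go right to E.
      E is a leaf — visit E.
    Visit L.
  At A: go right to Q.
    At Q: no left child.
    At Q: go right to Z.
      Z is a leaf — visit Z.
    Visit Q.
  Visit A.
At P: go right to F.
  At F: go left to K.
    K is a leaf — visit K.
  At F: no right child.
  Visit F.
Visit P.
Full post-order sequence: G, E, L, Z, Q, A, K, F, P.

Z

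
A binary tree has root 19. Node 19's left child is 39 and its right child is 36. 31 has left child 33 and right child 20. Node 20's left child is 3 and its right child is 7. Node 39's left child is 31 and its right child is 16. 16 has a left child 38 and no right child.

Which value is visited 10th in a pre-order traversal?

Pre-order visits the node, then its left subtree, then its right subtree.
Visit 19.
At 19: go left to 39.
  Visit 39.
  At 39: go left to 31.
    Visit 31.
    At 31: go left to 33.
      33 is a leaf — visit 33.
    At 31: go right to 20.
      Visit 20.
      At 20: go left to 3.
        3 is a leaf — visit 3.
      At 20: go right to 7.
        7 is a leaf — visit 7.
  At 39: go right to 16.
    Visit 16.
    At 16: go left to 38.
      38 is a leaf — visit 38.
    At 16: no right child.
At 19: go right to 36.
  36 is a leaf — visit 36.
Full pre-order sequence: 19, 39, 31, 33, 20, 3, 7, 16, 38, 36.

36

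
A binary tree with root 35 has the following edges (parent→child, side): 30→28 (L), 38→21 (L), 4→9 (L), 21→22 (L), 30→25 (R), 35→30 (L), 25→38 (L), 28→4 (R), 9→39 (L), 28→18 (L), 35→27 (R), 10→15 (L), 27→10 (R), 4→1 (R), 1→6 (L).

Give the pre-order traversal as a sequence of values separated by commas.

35, 30, 28, 18, 4, 9, 39, 1, 6, 25, 38, 21, 22, 27, 10, 15

Pre-order visits the node, then its left subtree, then its right subtree.
Visit 35.
At 35: go left to 30.
  Visit 30.
  At 30: go left to 28.
    Visit 28.
    At 28: go left to 18.
      18 is a leaf — visit 18.
    At 28: go right to 4.
      Visit 4.
      At 4: go left to 9.
        Visit 9.
        At 9: go left to 39.
          39 is a leaf — visit 39.
        At 9: no right child.
      At 4: go right to 1.
        Visit 1.
        At 1: go left to 6.
          6 is a leaf — visit 6.
        At 1: no right child.
  At 30: go right to 25.
    Visit 25.
    At 25: go left to 38.
      Visit 38.
      At 38: go left to 21.
        Visit 21.
        At 21: go left to 22.
          22 is a leaf — visit 22.
        At 21: no right child.
      At 38: no right child.
    At 25: no right child.
At 35: go right to 27.
  Visit 27.
  At 27: no left child.
  At 27: go right to 10.
    Visit 10.
    At 10: go left to 15.
      15 is a leaf — visit 15.
    At 10: no right child.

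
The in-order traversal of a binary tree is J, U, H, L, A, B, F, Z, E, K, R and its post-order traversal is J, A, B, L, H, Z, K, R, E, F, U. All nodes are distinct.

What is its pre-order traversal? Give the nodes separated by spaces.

U J F H L B A E Z R K

The last element of post-order is the root; it splits in-order into left and right subtrees.
Root U: left subtree has 1 node {J}, right has 9 {H, L, A, B, F, Z, E, K, R}.
  Root F: left subtree has 4 nodes {H, L, A, B}, right has 4 {Z, E, K, R}.
    Root H: left subtree has 0 nodes { }, right has 3 {L, A, B}.
      Root L: left subtree has 0 nodes { }, right has 2 {A, B}.
        Root B: left subtree has 1 node {A}, right has 0 { }.
    Root E: left subtree has 1 node {Z}, right has 2 {K, R}.
      Root R: left subtree has 1 node {K}, right has 0 { }.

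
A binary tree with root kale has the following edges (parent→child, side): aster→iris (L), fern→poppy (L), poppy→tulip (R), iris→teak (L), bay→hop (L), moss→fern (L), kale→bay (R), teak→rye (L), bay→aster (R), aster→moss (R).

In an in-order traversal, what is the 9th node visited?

In-order visits the left subtree, then the node, then the right subtree.
At kale: no left child.
Visit kale.
At kale: go right to bay.
  At bay: go left to hop.
    hop is a leaf — visit hop.
  Visit bay.
  At bay: go right to aster.
    At aster: go left to iris.
      At iris: go left to teak.
        At teak: go left to rye.
          rye is a leaf — visit rye.
        Visit teak.
        At teak: no right child.
      Visit iris.
      At iris: no right child.
    Visit aster.
    At aster: go right to moss.
      At moss: go left to fern.
        At fern: go left to poppy.
          At poppy: no left child.
          Visit poppy.
          At poppy: go right to tulip.
            tulip is a leaf — visit tulip.
        Visit fern.
        At fern: no right child.
      Visit moss.
      At moss: no right child.
Full in-order sequence: kale, hop, bay, rye, teak, iris, aster, poppy, tulip, fern, moss.

tulip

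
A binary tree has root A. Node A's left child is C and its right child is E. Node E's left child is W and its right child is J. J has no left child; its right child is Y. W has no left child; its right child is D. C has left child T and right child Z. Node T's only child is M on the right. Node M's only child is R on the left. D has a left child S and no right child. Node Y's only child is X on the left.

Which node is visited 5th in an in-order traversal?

Z

In-order visits the left subtree, then the node, then the right subtree.
At A: go left to C.
  At C: go left to T.
    At T: no left child.
    Visit T.
    At T: go right to M.
      At M: go left to R.
        R is a leaf — visit R.
      Visit M.
      At M: no right child.
  Visit C.
  At C: go right to Z.
    Z is a leaf — visit Z.
Visit A.
At A: go right to E.
  At E: go left to W.
    At W: no left child.
    Visit W.
    At W: go right to D.
      At D: go left to S.
        S is a leaf — visit S.
      Visit D.
      At D: no right child.
  Visit E.
  At E: go right to J.
    At J: no left child.
    Visit J.
    At J: go right to Y.
      At Y: go left to X.
        X is a leaf — visit X.
      Visit Y.
      At Y: no right child.
Full in-order sequence: T, R, M, C, Z, A, W, S, D, E, J, X, Y.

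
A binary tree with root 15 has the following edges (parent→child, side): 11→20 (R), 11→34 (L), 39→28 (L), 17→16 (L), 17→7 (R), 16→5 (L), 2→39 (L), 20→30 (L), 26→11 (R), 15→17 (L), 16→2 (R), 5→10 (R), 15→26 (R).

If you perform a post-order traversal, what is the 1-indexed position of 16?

6

Post-order visits the left subtree, then the right subtree, then the node.
At 15: go left to 17.
  At 17: go left to 16.
    At 16: go left to 5.
      At 5: no left child.
      At 5: go right to 10.
        10 is a leaf — visit 10.
      Visit 5.
    At 16: go right to 2.
      At 2: go left to 39.
        At 39: go left to 28.
          28 is a leaf — visit 28.
        At 39: no right child.
        Visit 39.
      At 2: no right child.
      Visit 2.
    Visit 16.
  At 17: go right to 7.
    7 is a leaf — visit 7.
  Visit 17.
At 15: go right to 26.
  At 26: no left child.
  At 26: go right to 11.
    At 11: go left to 34.
      34 is a leaf — visit 34.
    At 11: go right to 20.
      At 20: go left to 30.
        30 is a leaf — visit 30.
      At 20: no right child.
      Visit 20.
    Visit 11.
  Visit 26.
Visit 15.
Full post-order sequence: 10, 5, 28, 39, 2, 16, 7, 17, 34, 30, 20, 11, 26, 15.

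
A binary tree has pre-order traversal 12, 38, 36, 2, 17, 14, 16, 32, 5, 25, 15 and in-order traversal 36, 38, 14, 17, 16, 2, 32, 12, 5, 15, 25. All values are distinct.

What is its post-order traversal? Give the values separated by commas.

36, 14, 16, 17, 32, 2, 38, 15, 25, 5, 12

The first element of pre-order is the root; it splits in-order into left and right subtrees.
Root 12: left subtree has 7 nodes {36, 38, 14, 17, 16, 2, 32}, right has 3 {5, 15, 25}.
  Root 38: left subtree has 1 node {36}, right has 5 {14, 17, 16, 2, 32}.
    Root 2: left subtree has 3 nodes {14, 17, 16}, right has 1 {32}.
      Root 17: left subtree has 1 node {14}, right has 1 {16}.
  Root 5: left subtree has 0 nodes { }, right has 2 {15, 25}.
    Root 25: left subtree has 1 node {15}, right has 0 { }.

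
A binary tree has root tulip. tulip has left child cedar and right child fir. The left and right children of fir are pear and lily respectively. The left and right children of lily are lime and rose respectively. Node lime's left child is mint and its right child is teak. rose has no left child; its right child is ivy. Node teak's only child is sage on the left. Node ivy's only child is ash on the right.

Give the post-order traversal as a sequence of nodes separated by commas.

Post-order visits the left subtree, then the right subtree, then the node.
At tulip: go left to cedar.
  cedar is a leaf — visit cedar.
At tulip: go right to fir.
  At fir: go left to pear.
    pear is a leaf — visit pear.
  At fir: go right to lily.
    At lily: go left to lime.
      At lime: go left to mint.
        mint is a leaf — visit mint.
      At lime: go right to teak.
        At teak: go left to sage.
          sage is a leaf — visit sage.
        At teak: no right child.
        Visit teak.
      Visit lime.
    At lily: go right to rose.
      At rose: no left child.
      At rose: go right to ivy.
        At ivy: no left child.
        At ivy: go right to ash.
          ash is a leaf — visit ash.
        Visit ivy.
      Visit rose.
    Visit lily.
  Visit fir.
Visit tulip.

cedar, pear, mint, sage, teak, lime, ash, ivy, rose, lily, fir, tulip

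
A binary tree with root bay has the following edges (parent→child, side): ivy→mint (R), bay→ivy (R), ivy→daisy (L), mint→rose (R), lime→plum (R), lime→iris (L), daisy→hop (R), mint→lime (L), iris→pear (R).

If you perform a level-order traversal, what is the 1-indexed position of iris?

Level-order visits nodes level by level from the root, left to right within each level.
Level 0: bay
Level 1: ivy
Level 2: daisy, mint
Level 3: hop, lime, rose
Level 4: iris, plum
Level 5: pear
Full level-order sequence: bay, ivy, daisy, mint, hop, lime, rose, iris, plum, pear.

8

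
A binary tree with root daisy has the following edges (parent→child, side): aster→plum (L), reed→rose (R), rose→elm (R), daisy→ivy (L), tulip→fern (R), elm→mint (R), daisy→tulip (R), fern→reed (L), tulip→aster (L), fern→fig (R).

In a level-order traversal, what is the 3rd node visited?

Level-order visits nodes level by level from the root, left to right within each level.
Level 0: daisy
Level 1: ivy, tulip
Level 2: aster, fern
Level 3: plum, reed, fig
Level 4: rose
Level 5: elm
Level 6: mint
Full level-order sequence: daisy, ivy, tulip, aster, fern, plum, reed, fig, rose, elm, mint.

tulip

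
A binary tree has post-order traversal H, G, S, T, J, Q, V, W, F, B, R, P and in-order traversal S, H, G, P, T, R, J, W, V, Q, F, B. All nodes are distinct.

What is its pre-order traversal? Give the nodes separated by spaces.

The last element of post-order is the root; it splits in-order into left and right subtrees.
Root P: left subtree has 3 nodes {S, H, G}, right has 8 {T, R, J, W, V, Q, F, B}.
  Root S: left subtree has 0 nodes { }, right has 2 {H, G}.
    Root G: left subtree has 1 node {H}, right has 0 { }.
  Root R: left subtree has 1 node {T}, right has 6 {J, W, V, Q, F, B}.
    Root B: left subtree has 5 nodes {J, W, V, Q, F}, right has 0 { }.
      Root F: left subtree has 4 nodes {J, W, V, Q}, right has 0 { }.
        Root W: left subtree has 1 node {J}, right has 2 {V, Q}.
          Root V: left subtree has 0 nodes { }, right has 1 {Q}.

P S G H R T B F W J V Q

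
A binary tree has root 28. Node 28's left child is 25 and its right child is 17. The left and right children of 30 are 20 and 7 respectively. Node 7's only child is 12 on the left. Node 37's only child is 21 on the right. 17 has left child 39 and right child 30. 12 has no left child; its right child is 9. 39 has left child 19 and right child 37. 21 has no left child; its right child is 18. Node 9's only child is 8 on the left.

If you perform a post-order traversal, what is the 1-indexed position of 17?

Post-order visits the left subtree, then the right subtree, then the node.
At 28: go left to 25.
  25 is a leaf — visit 25.
At 28: go right to 17.
  At 17: go left to 39.
    At 39: go left to 19.
      19 is a leaf — visit 19.
    At 39: go right to 37.
      At 37: no left child.
      At 37: go right to 21.
        At 21: no left child.
        At 21: go right to 18.
          18 is a leaf — visit 18.
        Visit 21.
      Visit 37.
    Visit 39.
  At 17: go right to 30.
    At 30: go left to 20.
      20 is a leaf — visit 20.
    At 30: go right to 7.
      At 7: go left to 12.
        At 12: no left child.
        At 12: go right to 9.
          At 9: go left to 8.
            8 is a leaf — visit 8.
          At 9: no right child.
          Visit 9.
        Visit 12.
      At 7: no right child.
      Visit 7.
    Visit 30.
  Visit 17.
Visit 28.
Full post-order sequence: 25, 19, 18, 21, 37, 39, 20, 8, 9, 12, 7, 30, 17, 28.

13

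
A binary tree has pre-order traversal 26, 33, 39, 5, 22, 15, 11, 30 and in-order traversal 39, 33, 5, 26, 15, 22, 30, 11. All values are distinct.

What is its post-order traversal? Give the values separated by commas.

39, 5, 33, 15, 30, 11, 22, 26

The first element of pre-order is the root; it splits in-order into left and right subtrees.
Root 26: left subtree has 3 nodes {39, 33, 5}, right has 4 {15, 22, 30, 11}.
  Root 33: left subtree has 1 node {39}, right has 1 {5}.
  Root 22: left subtree has 1 node {15}, right has 2 {30, 11}.
    Root 11: left subtree has 1 node {30}, right has 0 { }.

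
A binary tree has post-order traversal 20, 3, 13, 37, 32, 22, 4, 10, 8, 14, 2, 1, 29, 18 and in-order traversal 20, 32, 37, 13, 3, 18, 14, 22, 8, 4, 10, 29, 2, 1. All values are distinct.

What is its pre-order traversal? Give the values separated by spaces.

The last element of post-order is the root; it splits in-order into left and right subtrees.
Root 18: left subtree has 5 nodes {20, 32, 37, 13, 3}, right has 8 {14, 22, 8, 4, 10, 29, 2, 1}.
  Root 32: left subtree has 1 node {20}, right has 3 {37, 13, 3}.
    Root 37: left subtree has 0 nodes { }, right has 2 {13, 3}.
      Root 13: left subtree has 0 nodes { }, right has 1 {3}.
  Root 29: left subtree has 5 nodes {14, 22, 8, 4, 10}, right has 2 {2, 1}.
    Root 14: left subtree has 0 nodes { }, right has 4 {22, 8, 4, 10}.
      Root 8: left subtree has 1 node {22}, right has 2 {4, 10}.
        Root 10: left subtree has 1 node {4}, right has 0 { }.
    Root 1: left subtree has 1 node {2}, right has 0 { }.

18 32 20 37 13 3 29 14 8 22 10 4 1 2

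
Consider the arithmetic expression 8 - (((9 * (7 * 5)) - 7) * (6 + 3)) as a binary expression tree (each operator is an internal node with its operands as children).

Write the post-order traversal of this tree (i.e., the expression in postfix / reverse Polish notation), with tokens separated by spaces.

Post-order on an expression tree gives postfix notation: for each operator, emit left operand, right operand, then the operator.

8 9 7 5 * * 7 - 6 3 + * -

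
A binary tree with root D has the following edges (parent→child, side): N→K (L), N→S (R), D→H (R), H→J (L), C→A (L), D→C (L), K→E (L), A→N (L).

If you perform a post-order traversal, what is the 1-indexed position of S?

Post-order visits the left subtree, then the right subtree, then the node.
At D: go left to C.
  At C: go left to A.
    At A: go left to N.
      At N: go left to K.
        At K: go left to E.
          E is a leaf — visit E.
        At K: no right child.
        Visit K.
      At N: go right to S.
        S is a leaf — visit S.
      Visit N.
    At A: no right child.
    Visit A.
  At C: no right child.
  Visit C.
At D: go right to H.
  At H: go left to J.
    J is a leaf — visit J.
  At H: no right child.
  Visit H.
Visit D.
Full post-order sequence: E, K, S, N, A, C, J, H, D.

3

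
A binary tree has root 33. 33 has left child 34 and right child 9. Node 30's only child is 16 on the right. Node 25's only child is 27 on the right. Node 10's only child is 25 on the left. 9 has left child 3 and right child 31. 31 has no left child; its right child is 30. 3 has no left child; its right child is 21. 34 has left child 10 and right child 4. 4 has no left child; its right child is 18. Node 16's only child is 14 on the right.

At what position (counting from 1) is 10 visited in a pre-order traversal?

Pre-order visits the node, then its left subtree, then its right subtree.
Visit 33.
At 33: go left to 34.
  Visit 34.
  At 34: go left to 10.
    Visit 10.
    At 10: go left to 25.
      Visit 25.
      At 25: no left child.
      At 25: go right to 27.
        27 is a leaf — visit 27.
    At 10: no right child.
  At 34: go right to 4.
    Visit 4.
    At 4: no left child.
    At 4: go right to 18.
      18 is a leaf — visit 18.
At 33: go right to 9.
  Visit 9.
  At 9: go left to 3.
    Visit 3.
    At 3: no left child.
    At 3: go right to 21.
      21 is a leaf — visit 21.
  At 9: go right to 31.
    Visit 31.
    At 31: no left child.
    At 31: go right to 30.
      Visit 30.
      At 30: no left child.
      At 30: go right to 16.
        Visit 16.
        At 16: no left child.
        At 16: go right to 14.
          14 is a leaf — visit 14.
Full pre-order sequence: 33, 34, 10, 25, 27, 4, 18, 9, 3, 21, 31, 30, 16, 14.

3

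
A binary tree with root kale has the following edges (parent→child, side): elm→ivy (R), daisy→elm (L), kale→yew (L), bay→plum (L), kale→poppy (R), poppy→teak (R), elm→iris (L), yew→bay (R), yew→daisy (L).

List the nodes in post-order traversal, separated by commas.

Post-order visits the left subtree, then the right subtree, then the node.
At kale: go left to yew.
  At yew: go left to daisy.
    At daisy: go left to elm.
      At elm: go left to iris.
        iris is a leaf — visit iris.
      At elm: go right to ivy.
        ivy is a leaf — visit ivy.
      Visit elm.
    At daisy: no right child.
    Visit daisy.
  At yew: go right to bay.
    At bay: go left to plum.
      plum is a leaf — visit plum.
    At bay: no right child.
    Visit bay.
  Visit yew.
At kale: go right to poppy.
  At poppy: no left child.
  At poppy: go right to teak.
    teak is a leaf — visit teak.
  Visit poppy.
Visit kale.

iris, ivy, elm, daisy, plum, bay, yew, teak, poppy, kale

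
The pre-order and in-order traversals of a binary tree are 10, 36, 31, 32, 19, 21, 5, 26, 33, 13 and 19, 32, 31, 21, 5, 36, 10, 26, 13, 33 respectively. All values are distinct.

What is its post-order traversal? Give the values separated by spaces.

The first element of pre-order is the root; it splits in-order into left and right subtrees.
Root 10: left subtree has 6 nodes {19, 32, 31, 21, 5, 36}, right has 3 {26, 13, 33}.
  Root 36: left subtree has 5 nodes {19, 32, 31, 21, 5}, right has 0 { }.
    Root 31: left subtree has 2 nodes {19, 32}, right has 2 {21, 5}.
      Root 32: left subtree has 1 node {19}, right has 0 { }.
      Root 21: left subtree has 0 nodes { }, right has 1 {5}.
  Root 26: left subtree has 0 nodes { }, right has 2 {13, 33}.
    Root 33: left subtree has 1 node {13}, right has 0 { }.

19 32 5 21 31 36 13 33 26 10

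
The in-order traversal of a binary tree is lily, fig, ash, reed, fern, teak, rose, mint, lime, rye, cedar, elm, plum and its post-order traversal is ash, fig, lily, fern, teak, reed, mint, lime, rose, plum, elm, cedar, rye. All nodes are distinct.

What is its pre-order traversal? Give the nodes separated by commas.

rye, rose, reed, lily, fig, ash, teak, fern, lime, mint, cedar, elm, plum

The last element of post-order is the root; it splits in-order into left and right subtrees.
Root rye: left subtree has 9 nodes {lily, fig, ash, reed, fern, teak, rose, mint, lime}, right has 3 {cedar, elm, plum}.
  Root rose: left subtree has 6 nodes {lily, fig, ash, reed, fern, teak}, right has 2 {mint, lime}.
    Root reed: left subtree has 3 nodes {lily, fig, ash}, right has 2 {fern, teak}.
      Root lily: left subtree has 0 nodes { }, right has 2 {fig, ash}.
        Root fig: left subtree has 0 nodes { }, right has 1 {ash}.
      Root teak: left subtree has 1 node {fern}, right has 0 { }.
    Root lime: left subtree has 1 node {mint}, right has 0 { }.
  Root cedar: left subtree has 0 nodes { }, right has 2 {elm, plum}.
    Root elm: left subtree has 0 nodes { }, right has 1 {plum}.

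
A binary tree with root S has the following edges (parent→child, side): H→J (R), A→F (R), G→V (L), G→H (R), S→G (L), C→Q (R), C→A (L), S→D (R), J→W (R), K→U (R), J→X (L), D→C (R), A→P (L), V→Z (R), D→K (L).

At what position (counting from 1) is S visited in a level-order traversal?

Level-order visits nodes level by level from the root, left to right within each level.
Level 0: S
Level 1: G, D
Level 2: V, H, K, C
Level 3: Z, J, U, A, Q
Level 4: X, W, P, F
Full level-order sequence: S, G, D, V, H, K, C, Z, J, U, A, Q, X, W, P, F.

1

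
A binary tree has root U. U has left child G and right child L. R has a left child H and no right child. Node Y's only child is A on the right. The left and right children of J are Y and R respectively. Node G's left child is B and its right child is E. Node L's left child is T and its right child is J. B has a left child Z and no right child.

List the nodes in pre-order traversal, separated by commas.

U, G, B, Z, E, L, T, J, Y, A, R, H

Pre-order visits the node, then its left subtree, then its right subtree.
Visit U.
At U: go left to G.
  Visit G.
  At G: go left to B.
    Visit B.
    At B: go left to Z.
      Z is a leaf — visit Z.
    At B: no right child.
  At G: go right to E.
    E is a leaf — visit E.
At U: go right to L.
  Visit L.
  At L: go left to T.
    T is a leaf — visit T.
  At L: go right to J.
    Visit J.
    At J: go left to Y.
      Visit Y.
      At Y: no left child.
      At Y: go right to A.
        A is a leaf — visit A.
    At J: go right to R.
      Visit R.
      At R: go left to H.
        H is a leaf — visit H.
      At R: no right child.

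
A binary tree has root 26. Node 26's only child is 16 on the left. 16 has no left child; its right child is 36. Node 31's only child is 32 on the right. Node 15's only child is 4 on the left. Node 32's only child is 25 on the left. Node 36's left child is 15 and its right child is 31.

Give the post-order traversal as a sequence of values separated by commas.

Post-order visits the left subtree, then the right subtree, then the node.
At 26: go left to 16.
  At 16: no left child.
  At 16: go right to 36.
    At 36: go left to 15.
      At 15: go left to 4.
        4 is a leaf — visit 4.
      At 15: no right child.
      Visit 15.
    At 36: go right to 31.
      At 31: no left child.
      At 31: go right to 32.
        At 32: go left to 25.
          25 is a leaf — visit 25.
        At 32: no right child.
        Visit 32.
      Visit 31.
    Visit 36.
  Visit 16.
At 26: no right child.
Visit 26.

4, 15, 25, 32, 31, 36, 16, 26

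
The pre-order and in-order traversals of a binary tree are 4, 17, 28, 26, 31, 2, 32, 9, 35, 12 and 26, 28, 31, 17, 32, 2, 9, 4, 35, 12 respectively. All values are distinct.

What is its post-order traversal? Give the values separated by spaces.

26 31 28 32 9 2 17 12 35 4

The first element of pre-order is the root; it splits in-order into left and right subtrees.
Root 4: left subtree has 7 nodes {26, 28, 31, 17, 32, 2, 9}, right has 2 {35, 12}.
  Root 17: left subtree has 3 nodes {26, 28, 31}, right has 3 {32, 2, 9}.
    Root 28: left subtree has 1 node {26}, right has 1 {31}.
    Root 2: left subtree has 1 node {32}, right has 1 {9}.
  Root 35: left subtree has 0 nodes { }, right has 1 {12}.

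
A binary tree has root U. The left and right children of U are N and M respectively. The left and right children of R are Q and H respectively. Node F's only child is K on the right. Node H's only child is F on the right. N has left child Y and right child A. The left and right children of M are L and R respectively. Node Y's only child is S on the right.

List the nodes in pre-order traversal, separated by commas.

U, N, Y, S, A, M, L, R, Q, H, F, K

Pre-order visits the node, then its left subtree, then its right subtree.
Visit U.
At U: go left to N.
  Visit N.
  At N: go left to Y.
    Visit Y.
    At Y: no left child.
    At Y: go right to S.
      S is a leaf — visit S.
  At N: go right to A.
    A is a leaf — visit A.
At U: go right to M.
  Visit M.
  At M: go left to L.
    L is a leaf — visit L.
  At M: go right to R.
    Visit R.
    At R: go left to Q.
      Q is a leaf — visit Q.
    At R: go right to H.
      Visit H.
      At H: no left child.
      At H: go right to F.
        Visit F.
        At F: no left child.
        At F: go right to K.
          K is a leaf — visit K.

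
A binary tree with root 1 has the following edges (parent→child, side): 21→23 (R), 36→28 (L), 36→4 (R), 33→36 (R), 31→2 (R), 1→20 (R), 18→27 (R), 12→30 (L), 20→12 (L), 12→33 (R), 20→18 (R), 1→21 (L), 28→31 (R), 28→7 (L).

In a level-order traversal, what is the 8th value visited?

33

Level-order visits nodes level by level from the root, left to right within each level.
Level 0: 1
Level 1: 21, 20
Level 2: 23, 12, 18
Level 3: 30, 33, 27
Level 4: 36
Level 5: 28, 4
Level 6: 7, 31
Level 7: 2
Full level-order sequence: 1, 21, 20, 23, 12, 18, 30, 33, 27, 36, 28, 4, 7, 31, 2.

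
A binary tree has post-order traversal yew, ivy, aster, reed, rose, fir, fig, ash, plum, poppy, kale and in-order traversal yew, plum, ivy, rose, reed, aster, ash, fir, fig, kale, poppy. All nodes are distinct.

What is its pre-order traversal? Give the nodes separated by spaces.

The last element of post-order is the root; it splits in-order into left and right subtrees.
Root kale: left subtree has 9 nodes {yew, plum, ivy, rose, reed, aster, ash, fir, fig}, right has 1 {poppy}.
  Root plum: left subtree has 1 node {yew}, right has 7 {ivy, rose, reed, aster, ash, fir, fig}.
    Root ash: left subtree has 4 nodes {ivy, rose, reed, aster}, right has 2 {fir, fig}.
      Root rose: left subtree has 1 node {ivy}, right has 2 {reed, aster}.
        Root reed: left subtree has 0 nodes { }, right has 1 {aster}.
      Root fig: left subtree has 1 node {fir}, right has 0 { }.

kale plum yew ash rose ivy reed aster fig fir poppy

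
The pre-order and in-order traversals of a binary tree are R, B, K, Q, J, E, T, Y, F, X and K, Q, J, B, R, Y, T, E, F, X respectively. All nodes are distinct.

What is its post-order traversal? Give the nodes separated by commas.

The first element of pre-order is the root; it splits in-order into left and right subtrees.
Root R: left subtree has 4 nodes {K, Q, J, B}, right has 5 {Y, T, E, F, X}.
  Root B: left subtree has 3 nodes {K, Q, J}, right has 0 { }.
    Root K: left subtree has 0 nodes { }, right has 2 {Q, J}.
      Root Q: left subtree has 0 nodes { }, right has 1 {J}.
  Root E: left subtree has 2 nodes {Y, T}, right has 2 {F, X}.
    Root T: left subtree has 1 node {Y}, right has 0 { }.
    Root F: left subtree has 0 nodes { }, right has 1 {X}.

J, Q, K, B, Y, T, X, F, E, R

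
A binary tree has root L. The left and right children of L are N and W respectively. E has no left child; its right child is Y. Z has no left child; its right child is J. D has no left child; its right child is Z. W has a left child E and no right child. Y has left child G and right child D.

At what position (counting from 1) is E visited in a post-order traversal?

Post-order visits the left subtree, then the right subtree, then the node.
At L: go left to N.
  N is a leaf — visit N.
At L: go right to W.
  At W: go left to E.
    At E: no left child.
    At E: go right to Y.
      At Y: go left to G.
        G is a leaf — visit G.
      At Y: go right to D.
        At D: no left child.
        At D: go right to Z.
          At Z: no left child.
          At Z: go right to J.
            J is a leaf — visit J.
          Visit Z.
        Visit D.
      Visit Y.
    Visit E.
  At W: no right child.
  Visit W.
Visit L.
Full post-order sequence: N, G, J, Z, D, Y, E, W, L.

7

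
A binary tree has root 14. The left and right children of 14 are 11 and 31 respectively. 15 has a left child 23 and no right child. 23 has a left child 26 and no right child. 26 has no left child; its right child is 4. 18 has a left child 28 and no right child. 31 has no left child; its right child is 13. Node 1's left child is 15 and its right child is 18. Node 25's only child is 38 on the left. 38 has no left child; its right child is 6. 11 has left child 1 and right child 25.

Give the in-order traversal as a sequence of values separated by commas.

26, 4, 23, 15, 1, 28, 18, 11, 38, 6, 25, 14, 31, 13

In-order visits the left subtree, then the node, then the right subtree.
At 14: go left to 11.
  At 11: go left to 1.
    At 1: go left to 15.
      At 15: go left to 23.
        At 23: go left to 26.
          At 26: no left child.
          Visit 26.
          At 26: go right to 4.
            4 is a leaf — visit 4.
        Visit 23.
        At 23: no right child.
      Visit 15.
      At 15: no right child.
    Visit 1.
    At 1: go right to 18.
      At 18: go left to 28.
        28 is a leaf — visit 28.
      Visit 18.
      At 18: no right child.
  Visit 11.
  At 11: go right to 25.
    At 25: go left to 38.
      At 38: no left child.
      Visit 38.
      At 38: go right to 6.
        6 is a leaf — visit 6.
    Visit 25.
    At 25: no right child.
Visit 14.
At 14: go right to 31.
  At 31: no left child.
  Visit 31.
  At 31: go right to 13.
    13 is a leaf — visit 13.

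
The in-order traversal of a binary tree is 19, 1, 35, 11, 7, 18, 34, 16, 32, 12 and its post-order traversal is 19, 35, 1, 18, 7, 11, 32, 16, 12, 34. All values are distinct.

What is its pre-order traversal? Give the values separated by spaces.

34 11 1 19 35 7 18 12 16 32

The last element of post-order is the root; it splits in-order into left and right subtrees.
Root 34: left subtree has 6 nodes {19, 1, 35, 11, 7, 18}, right has 3 {16, 32, 12}.
  Root 11: left subtree has 3 nodes {19, 1, 35}, right has 2 {7, 18}.
    Root 1: left subtree has 1 node {19}, right has 1 {35}.
    Root 7: left subtree has 0 nodes { }, right has 1 {18}.
  Root 12: left subtree has 2 nodes {16, 32}, right has 0 { }.
    Root 16: left subtree has 0 nodes { }, right has 1 {32}.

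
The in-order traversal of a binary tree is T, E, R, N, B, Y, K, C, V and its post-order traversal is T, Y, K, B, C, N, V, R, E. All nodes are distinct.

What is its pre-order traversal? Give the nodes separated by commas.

E, T, R, V, N, C, B, K, Y

The last element of post-order is the root; it splits in-order into left and right subtrees.
Root E: left subtree has 1 node {T}, right has 7 {R, N, B, Y, K, C, V}.
  Root R: left subtree has 0 nodes { }, right has 6 {N, B, Y, K, C, V}.
    Root V: left subtree has 5 nodes {N, B, Y, K, C}, right has 0 { }.
      Root N: left subtree has 0 nodes { }, right has 4 {B, Y, K, C}.
        Root C: left subtree has 3 nodes {B, Y, K}, right has 0 { }.
          Root B: left subtree has 0 nodes { }, right has 2 {Y, K}.
            Root K: left subtree has 1 node {Y}, right has 0 { }.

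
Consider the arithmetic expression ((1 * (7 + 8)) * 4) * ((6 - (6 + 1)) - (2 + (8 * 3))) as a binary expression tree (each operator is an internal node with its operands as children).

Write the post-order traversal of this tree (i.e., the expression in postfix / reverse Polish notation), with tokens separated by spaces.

Post-order on an expression tree gives postfix notation: for each operator, emit left operand, right operand, then the operator.

1 7 8 + * 4 * 6 6 1 + - 2 8 3 * + - *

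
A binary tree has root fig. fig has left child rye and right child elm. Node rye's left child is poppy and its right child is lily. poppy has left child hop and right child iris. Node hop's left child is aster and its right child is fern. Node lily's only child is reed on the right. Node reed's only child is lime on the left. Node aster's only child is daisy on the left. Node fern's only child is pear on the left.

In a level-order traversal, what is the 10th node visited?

Level-order visits nodes level by level from the root, left to right within each level.
Level 0: fig
Level 1: rye, elm
Level 2: poppy, lily
Level 3: hop, iris, reed
Level 4: aster, fern, lime
Level 5: daisy, pear
Full level-order sequence: fig, rye, elm, poppy, lily, hop, iris, reed, aster, fern, lime, daisy, pear.

fern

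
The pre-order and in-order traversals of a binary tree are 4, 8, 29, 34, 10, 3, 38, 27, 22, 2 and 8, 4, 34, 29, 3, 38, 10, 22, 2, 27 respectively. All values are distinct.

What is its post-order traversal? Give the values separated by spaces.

8 34 38 3 2 22 27 10 29 4

The first element of pre-order is the root; it splits in-order into left and right subtrees.
Root 4: left subtree has 1 node {8}, right has 8 {34, 29, 3, 38, 10, 22, 2, 27}.
  Root 29: left subtree has 1 node {34}, right has 6 {3, 38, 10, 22, 2, 27}.
    Root 10: left subtree has 2 nodes {3, 38}, right has 3 {22, 2, 27}.
      Root 3: left subtree has 0 nodes { }, right has 1 {38}.
      Root 27: left subtree has 2 nodes {22, 2}, right has 0 { }.
        Root 22: left subtree has 0 nodes { }, right has 1 {2}.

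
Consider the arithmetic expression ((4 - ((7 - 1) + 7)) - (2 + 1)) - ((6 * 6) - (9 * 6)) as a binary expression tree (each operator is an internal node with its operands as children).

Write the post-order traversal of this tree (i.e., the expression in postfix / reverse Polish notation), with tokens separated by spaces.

Post-order on an expression tree gives postfix notation: for each operator, emit left operand, right operand, then the operator.

4 7 1 - 7 + - 2 1 + - 6 6 * 9 6 * - -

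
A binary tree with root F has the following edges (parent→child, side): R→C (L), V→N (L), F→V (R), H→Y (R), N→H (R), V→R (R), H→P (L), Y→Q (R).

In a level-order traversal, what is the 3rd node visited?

Level-order visits nodes level by level from the root, left to right within each level.
Level 0: F
Level 1: V
Level 2: N, R
Level 3: H, C
Level 4: P, Y
Level 5: Q
Full level-order sequence: F, V, N, R, H, C, P, Y, Q.

N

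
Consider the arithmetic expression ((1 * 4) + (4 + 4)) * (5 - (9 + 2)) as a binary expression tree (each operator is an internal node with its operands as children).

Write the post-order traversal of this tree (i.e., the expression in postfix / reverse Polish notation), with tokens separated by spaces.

Post-order on an expression tree gives postfix notation: for each operator, emit left operand, right operand, then the operator.

1 4 * 4 4 + + 5 9 2 + - *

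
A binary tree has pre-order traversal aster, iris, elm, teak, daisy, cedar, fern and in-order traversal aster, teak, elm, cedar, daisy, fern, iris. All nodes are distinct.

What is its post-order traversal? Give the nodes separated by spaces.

The first element of pre-order is the root; it splits in-order into left and right subtrees.
Root aster: left subtree has 0 nodes { }, right has 6 {teak, elm, cedar, daisy, fern, iris}.
  Root iris: left subtree has 5 nodes {teak, elm, cedar, daisy, fern}, right has 0 { }.
    Root elm: left subtree has 1 node {teak}, right has 3 {cedar, daisy, fern}.
      Root daisy: left subtree has 1 node {cedar}, right has 1 {fern}.

teak cedar fern daisy elm iris aster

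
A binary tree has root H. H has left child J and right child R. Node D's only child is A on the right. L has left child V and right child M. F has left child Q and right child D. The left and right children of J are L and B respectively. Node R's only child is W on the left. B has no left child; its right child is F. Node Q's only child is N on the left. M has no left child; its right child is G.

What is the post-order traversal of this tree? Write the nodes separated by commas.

Post-order visits the left subtree, then the right subtree, then the node.
At H: go left to J.
  At J: go left to L.
    At L: go left to V.
      V is a leaf — visit V.
    At L: go right to M.
      At M: no left child.
      At M: go right to G.
        G is a leaf — visit G.
      Visit M.
    Visit L.
  At J: go right to B.
    At B: no left child.
    At B: go right to F.
      At F: go left to Q.
        At Q: go left to N.
          N is a leaf — visit N.
        At Q: no right child.
        Visit Q.
      At F: go right to D.
        At D: no left child.
        At D: go right to A.
          A is a leaf — visit A.
        Visit D.
      Visit F.
    Visit B.
  Visit J.
At H: go right to R.
  At R: go left to W.
    W is a leaf — visit W.
  At R: no right child.
  Visit R.
Visit H.

V, G, M, L, N, Q, A, D, F, B, J, W, R, H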